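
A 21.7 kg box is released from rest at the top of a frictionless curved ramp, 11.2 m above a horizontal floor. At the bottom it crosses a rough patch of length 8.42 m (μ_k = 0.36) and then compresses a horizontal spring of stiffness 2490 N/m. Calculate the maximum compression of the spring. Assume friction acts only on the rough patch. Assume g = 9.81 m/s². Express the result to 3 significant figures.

x = 1.18 m

Initial energy: E₁ = mgh = (21.7)(9.81)(11.2) = 2384.2 J
Friction removes W_f = μ_k mg d = (0.36)(21.7)(9.81)(8.42) = 645.3 J
Energy reaching the spring: E = 2384.2 − 645.3 = 1738.9 J
At max compression ½kx² = E ⇒ x = √(2E/k) = √(2 × 1738.9/2490) = 1.182 m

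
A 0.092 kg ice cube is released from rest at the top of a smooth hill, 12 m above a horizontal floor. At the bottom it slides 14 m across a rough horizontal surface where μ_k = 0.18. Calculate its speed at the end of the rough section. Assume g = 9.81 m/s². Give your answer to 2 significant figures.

Energy bookkeeping (friction removes W_f = μ_k N d):
mgh = ½mv² + μ_k m g d
W_f = μ_k mg d = (0.18)(0.092)(9.81)(14) = 2.274 J
½mv² = mgh − W_f = 10.830 − 2.274 = 8.5559 J
v = √(2 × 8.5559/0.092) = 13.64 m/s

v = 14 m/s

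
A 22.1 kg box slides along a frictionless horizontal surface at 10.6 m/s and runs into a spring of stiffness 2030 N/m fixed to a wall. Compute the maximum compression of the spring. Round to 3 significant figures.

At max compression the box is momentarily at rest: ½mv² = ½kx²
x = v√(m/k) = 10.6 × √(22.1/2030) = 1.106 m

x = 1.11 m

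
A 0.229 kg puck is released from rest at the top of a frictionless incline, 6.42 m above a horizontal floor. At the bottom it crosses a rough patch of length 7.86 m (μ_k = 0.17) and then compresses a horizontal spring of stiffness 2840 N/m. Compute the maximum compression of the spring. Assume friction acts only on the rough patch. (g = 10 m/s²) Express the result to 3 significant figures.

Initial energy: E₁ = mgh = (0.229)(10)(6.42) = 14.702 J
Friction removes W_f = μ_k mg d = (0.17)(0.229)(10)(7.86) = 3.060 J
Energy reaching the spring: E = 14.702 − 3.060 = 11.642 J
At max compression ½kx² = E ⇒ x = √(2E/k) = √(2 × 11.642/2840) = 0.09055 m

x = 0.0905 m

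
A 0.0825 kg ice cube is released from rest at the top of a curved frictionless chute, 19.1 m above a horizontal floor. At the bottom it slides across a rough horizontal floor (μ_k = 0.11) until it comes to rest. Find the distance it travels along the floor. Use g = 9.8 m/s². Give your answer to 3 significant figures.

Energy bookkeeping (friction removes W_f = μ_k N d):
At rest all PE has been dissipated by friction: mgh = μ_k m g d
d = h/μ_k = 19.1/0.11 = 173.6 m

d = 174 m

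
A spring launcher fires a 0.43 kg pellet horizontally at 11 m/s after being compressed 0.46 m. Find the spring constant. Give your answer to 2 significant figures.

½kx² = ½mv²
k = mv²/x² = (0.43)(11)²/(0.46)² = 245.9 N/m

k = 250 N/m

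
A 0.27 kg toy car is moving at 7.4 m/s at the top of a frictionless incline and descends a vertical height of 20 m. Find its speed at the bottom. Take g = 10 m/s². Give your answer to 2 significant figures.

v = 21 m/s

Energy conservation between the two points: ½mv₀² + mgh = ½mv²
v² = v₀² + 2gh = (7.4)² + 2(10)(20) = 454.76
v = √454.76 = 21.33 m/s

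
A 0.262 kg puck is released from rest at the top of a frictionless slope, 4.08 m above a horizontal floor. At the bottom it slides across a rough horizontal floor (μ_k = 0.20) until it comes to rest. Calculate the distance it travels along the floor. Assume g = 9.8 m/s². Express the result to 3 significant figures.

Energy bookkeeping (friction removes W_f = μ_k N d):
At rest all PE has been dissipated by friction: mgh = μ_k m g d
d = h/μ_k = 4.08/0.20 = 20.40 m

d = 20.4 m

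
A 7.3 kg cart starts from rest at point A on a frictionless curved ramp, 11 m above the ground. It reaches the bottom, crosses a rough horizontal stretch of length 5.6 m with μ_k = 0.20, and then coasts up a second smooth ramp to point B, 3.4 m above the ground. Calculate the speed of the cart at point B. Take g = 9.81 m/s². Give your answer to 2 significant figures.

Energy at A: mgh₁ = (7.3)(9.81)(11) = 787.74 J
Friction loss: W_f = μ_k mg d = 80.21 J
At B: ½mv² + mgh₂ = mgh₁ − W_f
½mv² = 787.74 − 80.21 − 243.48 = 464.05 J
v = √(2 × 464.05/7.3) = 11.28 m/s

v = 11 m/s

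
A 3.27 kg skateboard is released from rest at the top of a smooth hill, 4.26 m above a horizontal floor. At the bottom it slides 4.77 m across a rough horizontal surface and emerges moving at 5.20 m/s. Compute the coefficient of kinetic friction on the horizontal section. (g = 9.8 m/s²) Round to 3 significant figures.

Applying the work–energy principle:
mgh = ½mv² + μ_k m g d
mgh = 136.52 J; ½mv² = 44.210 J
W_f = 136.52 − 44.210 = 92.31 J
μ_k = W_f/(mg·d) = 92.31/(32.05 × 4.77) = 0.6039

μ_k = 0.604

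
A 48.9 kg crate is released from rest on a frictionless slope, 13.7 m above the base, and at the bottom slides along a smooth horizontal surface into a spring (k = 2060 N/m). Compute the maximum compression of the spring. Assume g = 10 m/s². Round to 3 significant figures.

Energy conservation (no friction) from release to max compression: mgh = ½kx²
x = √(2mgh/k) = √(2 × 48.9 × 10 × 13.7 / 2060) = 2.550 m

x = 2.55 m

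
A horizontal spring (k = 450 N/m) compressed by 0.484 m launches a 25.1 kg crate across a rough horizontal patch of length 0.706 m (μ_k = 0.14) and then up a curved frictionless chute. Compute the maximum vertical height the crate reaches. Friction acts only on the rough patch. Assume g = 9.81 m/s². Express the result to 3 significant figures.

h = 0.115 m

Spring energy: E₀ = ½kx² = ½(450)(0.484)² = 52.708 J
Friction: W_f = μ_k mg d = (0.14)(25.1)(9.81)(0.706) = 24.34 J
Energy at base of ramp: E = 52.708 − 24.34 = 28.370 J
At max height all remaining energy is PE: mgh = E ⇒ h = E/(mg) = 28.370/(25.1 × 9.81) = 0.1152 m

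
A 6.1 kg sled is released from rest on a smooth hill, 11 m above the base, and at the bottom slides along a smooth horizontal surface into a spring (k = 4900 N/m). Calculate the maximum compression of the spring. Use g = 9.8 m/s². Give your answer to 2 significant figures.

x = 0.52 m

At max compression the sled is momentarily at rest: mgh = ½kx²
x = √(2mgh/k) = √(2 × 6.1 × 9.8 × 11 / 4900) = 0.5181 m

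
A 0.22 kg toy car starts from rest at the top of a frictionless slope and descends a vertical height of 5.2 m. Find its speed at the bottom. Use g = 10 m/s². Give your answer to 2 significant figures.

v = 10 m/s

By conservation of mechanical energy, mgh = ½mv²
The mass cancels from both sides.
v = √(2gh) = √(2 × 10 × 5.2) = √104.00 = 10.20 m/s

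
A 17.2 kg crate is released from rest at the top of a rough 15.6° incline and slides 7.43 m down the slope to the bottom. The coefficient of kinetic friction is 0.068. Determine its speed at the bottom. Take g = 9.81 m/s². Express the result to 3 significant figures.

Work–energy: mg(L sinθ) − μ_k(mg cosθ)L = ½mv²
mgh = mgL sinθ = (17.2)(9.81)(7.43)sin15.6° = 337.14 J
W_f = μ_k mg cosθ · L = (0.068)(17.2)(9.81)cos15.6°·7.43 = 82.11 J
½mv² = 337.14 − 82.11 = 255.03 J
v = √(2 × 255.03/17.2) = 5.446 m/s

v = 5.45 m/s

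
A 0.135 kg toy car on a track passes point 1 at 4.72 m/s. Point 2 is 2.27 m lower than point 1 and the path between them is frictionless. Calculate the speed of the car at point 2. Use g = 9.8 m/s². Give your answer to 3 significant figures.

v = 8.17 m/s

Mechanical energy is conserved (no friction): ½mv₀² + mgh = ½mv²
v² = v₀² + 2gh = (4.72)² + 2(9.8)(2.27) = 66.770
v = √66.770 = 8.171 m/s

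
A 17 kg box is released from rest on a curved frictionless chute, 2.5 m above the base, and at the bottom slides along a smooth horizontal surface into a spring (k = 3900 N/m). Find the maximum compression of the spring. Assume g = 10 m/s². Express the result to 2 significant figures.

At max compression the box is momentarily at rest: mgh = ½kx²
x = √(2mgh/k) = √(2 × 17 × 10 × 2.5 / 3900) = 0.4668 m

x = 0.47 m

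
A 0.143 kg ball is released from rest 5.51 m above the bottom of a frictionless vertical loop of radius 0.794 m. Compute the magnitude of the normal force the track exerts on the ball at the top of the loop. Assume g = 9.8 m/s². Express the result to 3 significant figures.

Energy from release to top (height 2r): mgh = ½mv_top² + mg(2r)
v_top² = 2g(h − 2r) = 2(9.8)(5.51 − 1.588) = 76.871 m²/s²
At the top, both N and weight point toward the centre: N + mg = mv_top²/r
N = m(v_top²/r − g) = 0.143(76.871/0.794 − 9.8) = 12.44 N

N = 12.4 N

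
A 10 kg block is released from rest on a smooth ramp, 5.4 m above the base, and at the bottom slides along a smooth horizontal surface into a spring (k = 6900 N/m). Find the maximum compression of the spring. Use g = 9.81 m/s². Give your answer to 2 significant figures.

At max compression the block is momentarily at rest: mgh = ½kx²
x = √(2mgh/k) = √(2 × 10 × 9.81 × 5.4 / 6900) = 0.3919 m

x = 0.39 m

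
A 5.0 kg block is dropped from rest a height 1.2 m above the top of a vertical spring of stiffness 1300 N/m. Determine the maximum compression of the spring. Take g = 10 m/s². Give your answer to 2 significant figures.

x = 0.34 m

Let x be the compression. The total drop is H + x, and the block is instantaneously at rest at max compression, so energy conservation gives:
mg(H + x) = ½kx²
½(1300)x² − (5.0)(10)x − (5.0)(10)(1.2) = 0
650.0x² − 50.00x − 60.00 = 0
x = [50.00 + √(2500 + 156000)]/(2 × 650.0) = 0.3447 m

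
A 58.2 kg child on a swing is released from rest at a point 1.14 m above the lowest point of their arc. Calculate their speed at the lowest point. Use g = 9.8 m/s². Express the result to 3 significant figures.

v = 4.73 m/s

By conservation of mechanical energy, mgh = ½mv²
v = √(2gh) = √(2 × 9.8 × 1.14) = √22.344 = 4.727 m/s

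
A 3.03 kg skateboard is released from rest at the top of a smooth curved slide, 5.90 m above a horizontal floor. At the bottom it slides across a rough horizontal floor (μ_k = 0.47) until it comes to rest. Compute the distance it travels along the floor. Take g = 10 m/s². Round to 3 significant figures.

Energy bookkeeping (friction removes W_f = μ_k N d):
At rest all PE has been dissipated by friction: mgh = μ_k m g d
d = h/μ_k = 5.90/0.47 = 12.55 m

d = 12.6 m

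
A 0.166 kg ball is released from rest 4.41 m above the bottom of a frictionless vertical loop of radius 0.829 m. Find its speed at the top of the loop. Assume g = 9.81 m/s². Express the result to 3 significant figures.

Energy conservation: mgh = ½mv_top² + mg(2r)
v_top² = 2g(h − 2r) = 2(9.81)(4.41 − 1.658) = 53.99
v_top = 7.348 m/s

v = 7.35 m/s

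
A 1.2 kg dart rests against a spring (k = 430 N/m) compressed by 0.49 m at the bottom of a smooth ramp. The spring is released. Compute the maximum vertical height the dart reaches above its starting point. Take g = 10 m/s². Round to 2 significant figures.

All spring PE becomes gravitational PE at the highest point: ½kx² = mgh
h = kx²/(2mg) = (430)(0.49)²/(2 × 1.2 × 10) = 4.302 m

h = 4.3 m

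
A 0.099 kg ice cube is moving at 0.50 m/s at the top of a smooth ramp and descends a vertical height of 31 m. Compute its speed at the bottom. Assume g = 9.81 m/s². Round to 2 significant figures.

v = 25 m/s

Energy conservation between the two points: ½mv₀² + mgh = ½mv²
The mass cancels from both sides.
v² = v₀² + 2gh = (0.50)² + 2(9.81)(31) = 608.47
v = √608.47 = 24.67 m/s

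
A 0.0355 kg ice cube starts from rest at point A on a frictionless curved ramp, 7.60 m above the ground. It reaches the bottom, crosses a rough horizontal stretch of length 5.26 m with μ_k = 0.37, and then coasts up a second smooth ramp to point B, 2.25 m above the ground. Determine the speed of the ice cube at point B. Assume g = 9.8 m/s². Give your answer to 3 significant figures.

Energy at A: mgh₁ = (0.0355)(9.8)(7.60) = 2.6440 J
Friction loss: W_f = μ_k mg d = 0.6771 J
At B: ½mv² + mgh₂ = mgh₁ − W_f
½mv² = 2.6440 − 0.6771 − 0.78277 = 1.1842 J
v = √(2 × 1.1842/0.0355) = 8.168 m/s

v = 8.17 m/s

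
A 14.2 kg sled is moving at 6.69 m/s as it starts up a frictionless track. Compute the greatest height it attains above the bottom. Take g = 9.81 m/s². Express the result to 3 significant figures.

By energy conservation, ½mv² = mgh
h = v²/(2g) = 6.69²/(2 × 9.81) = 2.281 m

h = 2.28 m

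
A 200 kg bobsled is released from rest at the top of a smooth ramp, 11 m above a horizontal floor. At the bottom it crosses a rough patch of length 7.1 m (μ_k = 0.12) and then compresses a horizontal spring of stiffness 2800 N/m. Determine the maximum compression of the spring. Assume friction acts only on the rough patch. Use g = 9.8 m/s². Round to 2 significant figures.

x = 3.8 m

Initial energy: E₁ = mgh = (200)(9.8)(11) = 21560 J
Friction removes W_f = μ_k mg d = (0.12)(200)(9.8)(7.1) = 1670 J
Energy reaching the spring: E = 21560 − 1670 = 19890 J
At max compression ½kx² = E ⇒ x = √(2E/k) = √(2 × 19890/2800) = 3.769 m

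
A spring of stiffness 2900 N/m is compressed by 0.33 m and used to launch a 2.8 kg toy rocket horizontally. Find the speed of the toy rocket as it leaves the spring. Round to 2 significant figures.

The toy rocket leaves the spring when the spring is at natural length, so ½kx² = ½mv²
v = x√(k/m) = 0.33 × √(2900/2.8) = 10.62 m/s

v = 11 m/s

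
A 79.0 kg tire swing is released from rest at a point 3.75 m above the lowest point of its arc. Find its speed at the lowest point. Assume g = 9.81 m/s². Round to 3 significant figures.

v = 8.58 m/s

Equating total energy at the two states: mgh = ½mv²
The mass cancels from both sides.
v = √(2gh) = √(2 × 9.81 × 3.75) = √73.575 = 8.578 m/s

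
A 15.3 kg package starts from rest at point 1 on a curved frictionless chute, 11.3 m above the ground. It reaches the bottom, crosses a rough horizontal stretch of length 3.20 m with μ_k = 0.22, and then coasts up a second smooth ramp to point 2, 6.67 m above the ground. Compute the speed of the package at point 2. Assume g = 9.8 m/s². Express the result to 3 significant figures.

Energy at 1: mgh₁ = (15.3)(9.8)(11.3) = 1694.3 J
Friction loss: W_f = μ_k mg d = 105.6 J
At 2: ½mv² + mgh₂ = mgh₁ − W_f
½mv² = 1694.3 − 105.6 − 1000.1 = 588.66 J
v = √(2 × 588.66/15.3) = 8.772 m/s

v = 8.77 m/s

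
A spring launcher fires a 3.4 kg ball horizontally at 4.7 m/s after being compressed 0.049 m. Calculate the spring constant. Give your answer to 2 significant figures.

½kx² = ½mv²
k = mv²/x² = (3.4)(4.7)²/(0.049)² = 31281 N/m

k = 31000 N/m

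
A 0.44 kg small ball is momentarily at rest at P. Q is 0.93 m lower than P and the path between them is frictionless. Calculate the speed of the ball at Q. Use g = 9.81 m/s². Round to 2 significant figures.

v = 4.3 m/s

By conservation of mechanical energy, mgh = ½mv²
v = √(2gh) = √(2 × 9.81 × 0.93) = √18.247 = 4.272 m/s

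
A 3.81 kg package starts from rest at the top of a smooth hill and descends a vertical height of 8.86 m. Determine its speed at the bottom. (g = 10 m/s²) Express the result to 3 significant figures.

v = 13.3 m/s

By conservation of mechanical energy, mgh = ½mv²
v = √(2gh) = √(2 × 10 × 8.86) = √177.20 = 13.31 m/s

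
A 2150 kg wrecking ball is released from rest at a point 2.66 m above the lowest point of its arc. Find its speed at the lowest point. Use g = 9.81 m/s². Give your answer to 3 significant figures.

Energy conservation between the two points: mgh = ½mv²
v = √(2gh) = √(2 × 9.81 × 2.66) = √52.189 = 7.224 m/s

v = 7.22 m/s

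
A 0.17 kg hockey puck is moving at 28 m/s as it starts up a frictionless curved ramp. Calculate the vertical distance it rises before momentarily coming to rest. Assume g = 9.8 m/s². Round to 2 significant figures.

h = 40 m

By energy conservation, ½mv² = mgh
h = v²/(2g) = 28²/(2 × 9.8) = 40.00 m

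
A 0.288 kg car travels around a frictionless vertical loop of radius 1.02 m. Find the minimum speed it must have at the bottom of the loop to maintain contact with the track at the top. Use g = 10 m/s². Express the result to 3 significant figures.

v = 7.14 m/s

At the top: mg = mv_top²/r ⇒ v_top² = gr = 10.20 m²/s²
Energy from bottom to top (height 2r): ½mv_bot² = ½mv_top² + mg(2r)
v_bot² = gr + 4gr = 5gr = 51.00
v_bot = √(5gr) = 7.141 m/s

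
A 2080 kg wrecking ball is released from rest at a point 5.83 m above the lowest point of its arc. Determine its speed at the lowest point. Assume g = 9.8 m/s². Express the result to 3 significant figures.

By conservation of mechanical energy, mgh = ½mv²
The mass cancels from both sides.
v = √(2gh) = √(2 × 9.8 × 5.83) = √114.27 = 10.69 m/s

v = 10.7 m/s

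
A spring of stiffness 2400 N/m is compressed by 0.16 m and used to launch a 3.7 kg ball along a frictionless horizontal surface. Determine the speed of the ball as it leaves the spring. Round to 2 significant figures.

Conservation of energy: ½kx² = ½mv²
v = x√(k/m) = 0.16 × √(2400/3.7) = 4.075 m/s

v = 4.1 m/s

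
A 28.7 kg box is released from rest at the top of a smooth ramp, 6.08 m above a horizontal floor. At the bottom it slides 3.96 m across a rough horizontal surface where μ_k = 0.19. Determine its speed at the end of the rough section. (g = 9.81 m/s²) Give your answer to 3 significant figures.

v = 10.2 m/s

Energy at the top = energy at the end + work done against friction:
mgh = ½mv² + μ_k m g d
W_f = μ_k mg d = (0.19)(28.7)(9.81)(3.96) = 211.8 J
½mv² = mgh − W_f = 1711.8 − 211.8 = 1500.0 J
v = √(2 × 1500.0/28.7) = 10.22 m/s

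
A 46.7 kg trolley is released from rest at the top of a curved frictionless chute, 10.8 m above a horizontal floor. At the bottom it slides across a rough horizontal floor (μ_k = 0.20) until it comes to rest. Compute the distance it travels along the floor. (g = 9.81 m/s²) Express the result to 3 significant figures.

Energy bookkeeping (friction removes W_f = μ_k N d):
At rest all PE has been dissipated by friction: mgh = μ_k m g d
d = h/μ_k = 10.8/0.20 = 54.00 m

d = 54.0 m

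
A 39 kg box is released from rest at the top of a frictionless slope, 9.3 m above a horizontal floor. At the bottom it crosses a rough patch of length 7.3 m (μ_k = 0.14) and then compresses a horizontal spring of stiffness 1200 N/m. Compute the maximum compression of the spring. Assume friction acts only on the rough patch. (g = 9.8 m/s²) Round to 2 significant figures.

Initial energy: E₁ = mgh = (39)(9.8)(9.3) = 3554.5 J
Friction removes W_f = μ_k mg d = (0.14)(39)(9.8)(7.3) = 390.6 J
Energy reaching the spring: E = 3554.5 − 390.6 = 3163.9 J
At max compression ½kx² = E ⇒ x = √(2E/k) = √(2 × 3163.9/1200) = 2.296 m

x = 2.3 m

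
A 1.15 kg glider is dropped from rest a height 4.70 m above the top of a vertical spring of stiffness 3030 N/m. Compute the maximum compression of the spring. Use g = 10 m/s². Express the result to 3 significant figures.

x = 0.193 m

Let x be the compression. The total drop is H + x, and the glider is instantaneously at rest at max compression, so energy conservation gives:
mg(H + x) = ½kx²
½(3030)x² − (1.15)(10)x − (1.15)(10)(4.70) = 0
1515x² − 11.50x − 54.05 = 0
x = [11.50 + √(132.2 + 327543)]/(2 × 1515) = 0.1927 m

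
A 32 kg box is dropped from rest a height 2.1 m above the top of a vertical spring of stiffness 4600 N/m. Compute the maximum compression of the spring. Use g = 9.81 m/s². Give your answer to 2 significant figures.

x = 0.61 m

Let x be the compression. The total drop is H + x, and the box is instantaneously at rest at max compression, so energy conservation gives:
mg(H + x) = ½kx²
½(4600)x² − (32)(9.81)x − (32)(9.81)(2.1) = 0
2300x² − 313.9x − 659.2 = 0
x = [313.9 + √(98546 + 6.0649e+06)]/(2 × 2300) = 0.6079 m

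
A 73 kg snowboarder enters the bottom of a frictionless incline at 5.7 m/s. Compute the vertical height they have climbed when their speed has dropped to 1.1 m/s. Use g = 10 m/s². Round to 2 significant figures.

h = 1.6 m

Energy balance between the two points: ½mv₁² = ½mv₂² + mgh
h = (v₁² − v₂²)/(2g) = (5.7² − 1.1²)/(2 × 10) = 1.564 m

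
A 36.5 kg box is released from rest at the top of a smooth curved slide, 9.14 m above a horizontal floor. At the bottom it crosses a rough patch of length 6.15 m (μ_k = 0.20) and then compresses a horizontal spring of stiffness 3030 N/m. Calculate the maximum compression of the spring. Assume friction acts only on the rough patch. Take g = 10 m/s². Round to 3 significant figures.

Initial energy: E₁ = mgh = (36.5)(10)(9.14) = 3336.1 J
Friction removes W_f = μ_k mg d = (0.20)(36.5)(10)(6.15) = 449.0 J
Energy reaching the spring: E = 3336.1 − 449.0 = 2887.2 J
At max compression ½kx² = E ⇒ x = √(2E/k) = √(2 × 2887.2/3030) = 1.380 m

x = 1.38 m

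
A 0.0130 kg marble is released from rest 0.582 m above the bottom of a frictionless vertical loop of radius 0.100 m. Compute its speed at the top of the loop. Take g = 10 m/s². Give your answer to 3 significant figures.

v = 2.76 m/s

Energy conservation: mgh = ½mv_top² + mg(2r)
v_top² = 2g(h − 2r) = 2(10)(0.582 − 0.2000) = 7.640
v_top = 2.764 m/s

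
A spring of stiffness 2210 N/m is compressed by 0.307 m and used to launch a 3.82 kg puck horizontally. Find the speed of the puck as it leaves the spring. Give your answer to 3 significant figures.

Spring PE converts entirely to kinetic energy: ½kx² = ½mv²
v = x√(k/m) = 0.307 × √(2210/3.82) = 7.384 m/s

v = 7.38 m/s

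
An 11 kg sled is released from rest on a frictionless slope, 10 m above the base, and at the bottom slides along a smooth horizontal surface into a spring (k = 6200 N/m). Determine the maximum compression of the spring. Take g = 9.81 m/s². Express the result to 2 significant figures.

x = 0.59 m

Energy conservation (no friction) from release to max compression: mgh = ½kx²
x = √(2mgh/k) = √(2 × 11 × 9.81 × 10 / 6200) = 0.5900 m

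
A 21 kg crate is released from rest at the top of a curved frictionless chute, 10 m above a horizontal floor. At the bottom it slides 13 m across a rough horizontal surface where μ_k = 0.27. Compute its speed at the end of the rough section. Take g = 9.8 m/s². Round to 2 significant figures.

Energy at the top = energy at the end + work done against friction:
mgh = ½mv² + μ_k m g d
W_f = μ_k mg d = (0.27)(21)(9.8)(13) = 722.4 J
½mv² = mgh − W_f = 2058.0 − 722.4 = 1335.6 J
v = √(2 × 1335.6/21) = 11.28 m/s

v = 11 m/s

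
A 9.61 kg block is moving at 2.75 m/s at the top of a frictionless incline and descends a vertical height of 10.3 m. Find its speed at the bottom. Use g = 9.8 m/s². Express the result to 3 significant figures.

By conservation of mechanical energy, ½mv₀² + mgh = ½mv²
v² = v₀² + 2gh = (2.75)² + 2(9.8)(10.3) = 209.44
v = √209.44 = 14.47 m/s

v = 14.5 m/s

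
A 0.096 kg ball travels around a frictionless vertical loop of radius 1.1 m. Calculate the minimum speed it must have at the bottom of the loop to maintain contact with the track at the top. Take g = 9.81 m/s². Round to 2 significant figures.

At the top: mg = mv_top²/r ⇒ v_top² = gr = 10.79 m²/s²
Energy from bottom to top (height 2r): ½mv_bot² = ½mv_top² + mg(2r)
v_bot² = gr + 4gr = 5gr = 53.96
v_bot = √(5gr) = 7.345 m/s

v = 7.3 m/s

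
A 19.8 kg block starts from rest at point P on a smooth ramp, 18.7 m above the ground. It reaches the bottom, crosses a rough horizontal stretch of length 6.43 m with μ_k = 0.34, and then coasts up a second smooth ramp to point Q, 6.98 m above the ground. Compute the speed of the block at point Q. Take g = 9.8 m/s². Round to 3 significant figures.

v = 13.7 m/s

Energy at P: mgh₁ = (19.8)(9.8)(18.7) = 3628.5 J
Friction loss: W_f = μ_k mg d = 424.2 J
At Q: ½mv² + mgh₂ = mgh₁ − W_f
½mv² = 3628.5 − 424.2 − 1354.4 = 1849.9 J
v = √(2 × 1849.9/19.8) = 13.67 m/s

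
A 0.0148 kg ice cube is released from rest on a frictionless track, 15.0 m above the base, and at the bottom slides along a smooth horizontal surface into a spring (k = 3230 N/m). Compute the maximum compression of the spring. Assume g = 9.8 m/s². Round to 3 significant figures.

x = 0.0367 m

Energy conservation (no friction) from release to max compression: mgh = ½kx²
x = √(2mgh/k) = √(2 × 0.0148 × 9.8 × 15.0 / 3230) = 0.03670 m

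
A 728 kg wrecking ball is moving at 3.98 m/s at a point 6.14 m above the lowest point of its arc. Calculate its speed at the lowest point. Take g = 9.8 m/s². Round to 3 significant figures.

v = 11.7 m/s

By conservation of mechanical energy, ½mv₀² + mgh = ½mv²
The mass cancels from both sides.
v² = v₀² + 2gh = (3.98)² + 2(9.8)(6.14) = 136.18
v = √136.18 = 11.67 m/s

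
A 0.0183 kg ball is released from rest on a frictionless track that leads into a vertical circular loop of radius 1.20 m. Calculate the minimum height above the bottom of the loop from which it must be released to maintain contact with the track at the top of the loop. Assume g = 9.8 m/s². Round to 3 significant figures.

At the top, for minimum speed gravity alone supplies the centripetal force: mg = mv_top²/r ⇒ v_top² = gr = 11.76 m²/s²
Energy conservation from release height h to the top (height 2r): mgh = ½mv_top² + mg(2r)
h = v_top²/(2g) + 2r = r/2 + 2r = 5r/2 = 3.000 m

h = 3.00 m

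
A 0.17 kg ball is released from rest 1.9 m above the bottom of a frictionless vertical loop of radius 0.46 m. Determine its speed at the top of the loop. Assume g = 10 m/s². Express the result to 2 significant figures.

Energy conservation: mgh = ½mv_top² + mg(2r)
v_top² = 2g(h − 2r) = 2(10)(1.9 − 0.9200) = 19.60
v_top = 4.427 m/s

v = 4.4 m/s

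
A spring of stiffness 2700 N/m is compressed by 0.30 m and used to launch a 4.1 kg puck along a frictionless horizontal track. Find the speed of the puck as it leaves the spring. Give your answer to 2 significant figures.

Conservation of energy: ½kx² = ½mv²
v = x√(k/m) = 0.30 × √(2700/4.1) = 7.699 m/s

v = 7.7 m/s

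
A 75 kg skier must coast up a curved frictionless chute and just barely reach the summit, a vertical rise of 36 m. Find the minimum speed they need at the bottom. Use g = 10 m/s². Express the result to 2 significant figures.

At the top they are momentarily at rest, so all KE converts to PE: ½mv² = mgh
v = √(2gh) = √(2 × 10 × 36) = 26.83 m/s

v = 27 m/s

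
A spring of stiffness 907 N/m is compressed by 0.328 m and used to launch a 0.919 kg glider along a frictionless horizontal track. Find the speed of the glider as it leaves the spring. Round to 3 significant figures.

The glider leaves the spring when the spring is at natural length, so ½kx² = ½mv²
v = x√(k/m) = 0.328 × √(907/0.919) = 10.30 m/s

v = 10.3 m/s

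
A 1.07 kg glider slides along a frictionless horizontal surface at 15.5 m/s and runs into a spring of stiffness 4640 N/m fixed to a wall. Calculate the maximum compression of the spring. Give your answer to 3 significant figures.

x = 0.235 m

At max compression the glider is momentarily at rest: ½mv² = ½kx²
x = v√(m/k) = 15.5 × √(1.07/4640) = 0.2354 m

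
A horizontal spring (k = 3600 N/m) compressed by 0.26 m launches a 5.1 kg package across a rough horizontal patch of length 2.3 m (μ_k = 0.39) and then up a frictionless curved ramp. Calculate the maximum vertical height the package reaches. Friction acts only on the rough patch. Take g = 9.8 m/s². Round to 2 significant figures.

h = 1.5 m

Spring energy: E₀ = ½kx² = ½(3600)(0.26)² = 121.68 J
Friction: W_f = μ_k mg d = (0.39)(5.1)(9.8)(2.3) = 44.83 J
Energy at base of ramp: E = 121.68 − 44.83 = 76.848 J
At max height all remaining energy is PE: mgh = E ⇒ h = E/(mg) = 76.848/(5.1 × 9.8) = 1.538 m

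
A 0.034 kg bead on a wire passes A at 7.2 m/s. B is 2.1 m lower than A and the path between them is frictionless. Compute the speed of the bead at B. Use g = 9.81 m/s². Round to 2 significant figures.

By conservation of mechanical energy, ½mv₀² + mgh = ½mv²
v² = v₀² + 2gh = (7.2)² + 2(9.81)(2.1) = 93.042
v = √93.042 = 9.646 m/s

v = 9.6 m/s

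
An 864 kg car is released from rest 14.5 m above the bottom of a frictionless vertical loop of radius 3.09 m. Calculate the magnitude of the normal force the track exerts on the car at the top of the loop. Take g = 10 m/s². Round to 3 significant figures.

N = 37900 N

Energy from release to top (height 2r): mgh = ½mv_top² + mg(2r)
v_top² = 2g(h − 2r) = 2(10)(14.5 − 6.180) = 166.40 m²/s²
At the top, both N and weight point toward the centre: N + mg = mv_top²/r
N = m(v_top²/r − g) = 864(166.40/3.09 − 10) = 37887 N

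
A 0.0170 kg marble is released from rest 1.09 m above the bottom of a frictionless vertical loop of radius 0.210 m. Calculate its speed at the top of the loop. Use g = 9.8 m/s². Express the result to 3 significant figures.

v = 3.62 m/s

Energy conservation: mgh = ½mv_top² + mg(2r)
v_top² = 2g(h − 2r) = 2(9.8)(1.09 − 0.4200) = 13.13
v_top = 3.624 m/s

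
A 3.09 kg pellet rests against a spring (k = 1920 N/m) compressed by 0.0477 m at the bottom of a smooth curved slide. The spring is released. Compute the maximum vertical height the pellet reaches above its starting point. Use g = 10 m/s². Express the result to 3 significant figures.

h = 0.0707 m

Energy conservation from release to the highest point: ½kx² = mgh
h = kx²/(2mg) = (1920)(0.0477)²/(2 × 3.09 × 10) = 0.07069 m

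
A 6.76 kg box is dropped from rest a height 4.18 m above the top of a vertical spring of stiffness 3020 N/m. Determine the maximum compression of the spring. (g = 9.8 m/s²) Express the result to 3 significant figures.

x = 0.451 m

Measuring PE from the top of the relaxed spring, at max compression the box has dropped H + x with zero KE, so:
mg(H + x) = ½kx²
½(3020)x² − (6.76)(9.8)x − (6.76)(9.8)(4.18) = 0
1510x² − 66.25x − 276.9 = 0
x = [66.25 + √(4389 + 1.6726e+06)]/(2 × 1510) = 0.4507 m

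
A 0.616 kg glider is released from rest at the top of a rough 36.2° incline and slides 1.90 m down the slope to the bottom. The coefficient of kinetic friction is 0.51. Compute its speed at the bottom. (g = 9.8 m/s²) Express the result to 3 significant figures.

Energy: mgh = ½mv² + W_f, with h = L sinθ and W_f = μ_k (mg cosθ) L
mgh = mgL sinθ = (0.616)(9.8)(1.90)sin36.2° = 6.7742 J
W_f = μ_k mg cosθ · L = (0.51)(0.616)(9.8)cos36.2°·1.90 = 4.720 J
½mv² = 6.7742 − 4.720 = 2.0538 J
v = √(2 × 2.0538/0.616) = 2.582 m/s

v = 2.58 m/s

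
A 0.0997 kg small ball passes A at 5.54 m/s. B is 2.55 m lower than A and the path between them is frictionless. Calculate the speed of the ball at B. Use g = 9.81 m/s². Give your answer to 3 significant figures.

v = 8.98 m/s

Equating total energy at the two states: ½mv₀² + mgh = ½mv²
v² = v₀² + 2gh = (5.54)² + 2(9.81)(2.55) = 80.723
v = √80.723 = 8.985 m/s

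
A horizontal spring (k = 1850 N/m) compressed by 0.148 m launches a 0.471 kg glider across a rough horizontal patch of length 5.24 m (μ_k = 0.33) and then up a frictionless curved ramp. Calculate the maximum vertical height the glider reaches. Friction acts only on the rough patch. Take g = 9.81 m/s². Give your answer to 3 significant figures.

h = 2.66 m

Spring energy: E₀ = ½kx² = ½(1850)(0.148)² = 20.261 J
Friction: W_f = μ_k mg d = (0.33)(0.471)(9.81)(5.24) = 7.990 J
Energy at base of ramp: E = 20.261 − 7.990 = 12.271 J
At max height all remaining energy is PE: mgh = E ⇒ h = E/(mg) = 12.271/(0.471 × 9.81) = 2.656 m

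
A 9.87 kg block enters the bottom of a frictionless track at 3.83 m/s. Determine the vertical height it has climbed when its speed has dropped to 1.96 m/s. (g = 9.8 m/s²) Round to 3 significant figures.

h = 0.552 m

Energy balance between the two points: ½mv₁² = ½mv₂² + mgh
h = (v₁² − v₂²)/(2g) = (3.83² − 1.96²)/(2 × 9.8) = 0.5524 m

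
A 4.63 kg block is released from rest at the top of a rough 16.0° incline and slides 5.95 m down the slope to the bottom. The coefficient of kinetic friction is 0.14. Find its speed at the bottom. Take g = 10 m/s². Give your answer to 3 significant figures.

Energy: mgh = ½mv² + W_f, with h = L sinθ and W_f = μ_k (mg cosθ) L
mgh = mgL sinθ = (4.63)(10)(5.95)sin16.0° = 75.934 J
W_f = μ_k mg cosθ · L = (0.14)(4.63)(10)cos16.0°·5.95 = 37.07 J
½mv² = 75.934 − 37.07 = 38.860 J
v = √(2 × 38.860/4.63) = 4.097 m/s

v = 4.10 m/s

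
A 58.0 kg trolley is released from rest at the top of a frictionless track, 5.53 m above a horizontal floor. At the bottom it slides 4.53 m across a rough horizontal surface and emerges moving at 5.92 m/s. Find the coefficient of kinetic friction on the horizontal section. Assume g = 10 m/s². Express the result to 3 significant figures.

μ_k = 0.834

Energy at the top = energy at the end + work done against friction:
mgh = ½mv² + μ_k m g d
mgh = 3207.4 J; ½mv² = 1016.3 J
W_f = 3207.4 − 1016.3 = 2191 J
μ_k = W_f/(mg·d) = 2191/(580.0 × 4.53) = 0.8339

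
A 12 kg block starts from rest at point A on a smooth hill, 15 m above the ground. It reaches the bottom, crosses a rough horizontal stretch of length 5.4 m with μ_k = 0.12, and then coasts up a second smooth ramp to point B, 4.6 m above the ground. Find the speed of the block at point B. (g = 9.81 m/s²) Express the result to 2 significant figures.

v = 14 m/s

Energy at A: mgh₁ = (12)(9.81)(15) = 1765.8 J
Friction loss: W_f = μ_k mg d = 76.28 J
At B: ½mv² + mgh₂ = mgh₁ − W_f
½mv² = 1765.8 − 76.28 − 541.51 = 1148.0 J
v = √(2 × 1148.0/12) = 13.83 m/s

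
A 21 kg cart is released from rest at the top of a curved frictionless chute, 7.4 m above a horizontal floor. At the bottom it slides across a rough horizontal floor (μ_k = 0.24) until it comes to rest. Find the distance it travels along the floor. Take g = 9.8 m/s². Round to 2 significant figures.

d = 31 m

Energy bookkeeping (friction removes W_f = μ_k N d):
At rest all PE has been dissipated by friction: mgh = μ_k m g d
d = h/μ_k = 7.4/0.24 = 30.83 m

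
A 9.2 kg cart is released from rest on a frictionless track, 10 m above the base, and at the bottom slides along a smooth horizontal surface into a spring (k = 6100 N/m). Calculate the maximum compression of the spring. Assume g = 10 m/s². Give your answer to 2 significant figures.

x = 0.55 m

Gravitational PE at the top equals spring PE at max compression: mgh = ½kx²
x = √(2mgh/k) = √(2 × 9.2 × 10 × 10 / 6100) = 0.5492 m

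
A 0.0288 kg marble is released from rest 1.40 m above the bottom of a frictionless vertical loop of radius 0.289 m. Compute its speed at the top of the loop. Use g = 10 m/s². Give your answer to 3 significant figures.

Energy conservation: mgh = ½mv_top² + mg(2r)
v_top² = 2g(h − 2r) = 2(10)(1.40 − 0.5780) = 16.44
v_top = 4.055 m/s

v = 4.05 m/s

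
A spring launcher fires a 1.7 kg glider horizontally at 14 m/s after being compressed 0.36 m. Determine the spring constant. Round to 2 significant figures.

Energy stored in the spring equals the launch KE: ½kx² = ½mv²
k = mv²/x² = (1.7)(14)²/(0.36)² = 2571 N/m

k = 2600 N/m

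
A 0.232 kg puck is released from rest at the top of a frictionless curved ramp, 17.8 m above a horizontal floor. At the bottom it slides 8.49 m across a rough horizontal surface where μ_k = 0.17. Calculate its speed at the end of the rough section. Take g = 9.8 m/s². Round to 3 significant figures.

Energy bookkeeping (friction removes W_f = μ_k N d):
mgh = ½mv² + μ_k m g d
W_f = μ_k mg d = (0.17)(0.232)(9.8)(8.49) = 3.281 J
½mv² = mgh − W_f = 40.470 − 3.281 = 37.189 J
v = √(2 × 37.189/0.232) = 17.91 m/s

v = 17.9 m/s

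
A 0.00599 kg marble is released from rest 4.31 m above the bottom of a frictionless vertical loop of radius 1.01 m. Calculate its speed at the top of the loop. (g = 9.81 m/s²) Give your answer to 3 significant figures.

Energy conservation: mgh = ½mv_top² + mg(2r)
v_top² = 2g(h − 2r) = 2(9.81)(4.31 − 2.020) = 44.93
v_top = 6.703 m/s

v = 6.70 m/s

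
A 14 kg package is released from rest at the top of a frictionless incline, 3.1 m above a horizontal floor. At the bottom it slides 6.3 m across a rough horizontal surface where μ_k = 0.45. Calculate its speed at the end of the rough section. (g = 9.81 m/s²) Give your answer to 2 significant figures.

Energy at the top = energy at the end + work done against friction:
mgh = ½mv² + μ_k m g d
W_f = μ_k mg d = (0.45)(14)(9.81)(6.3) = 389.4 J
½mv² = mgh − W_f = 425.75 − 389.4 = 36.395 J
v = √(2 × 36.395/14) = 2.280 m/s

v = 2.3 m/s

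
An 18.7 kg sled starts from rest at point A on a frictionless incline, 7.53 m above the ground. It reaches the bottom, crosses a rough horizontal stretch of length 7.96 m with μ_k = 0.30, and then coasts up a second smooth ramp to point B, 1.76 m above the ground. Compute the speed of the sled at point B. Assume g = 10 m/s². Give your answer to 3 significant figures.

v = 8.22 m/s

Energy at A: mgh₁ = (18.7)(10)(7.53) = 1408.1 J
Friction loss: W_f = μ_k mg d = 446.6 J
At B: ½mv² + mgh₂ = mgh₁ − W_f
½mv² = 1408.1 − 446.6 − 329.12 = 632.43 J
v = √(2 × 632.43/18.7) = 8.224 m/s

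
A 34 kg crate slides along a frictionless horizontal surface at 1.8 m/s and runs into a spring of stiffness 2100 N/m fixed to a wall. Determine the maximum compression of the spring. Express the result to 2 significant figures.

At max compression the crate is momentarily at rest: ½mv² = ½kx²
x = v√(m/k) = 1.8 × √(34/2100) = 0.2290 m

x = 0.23 m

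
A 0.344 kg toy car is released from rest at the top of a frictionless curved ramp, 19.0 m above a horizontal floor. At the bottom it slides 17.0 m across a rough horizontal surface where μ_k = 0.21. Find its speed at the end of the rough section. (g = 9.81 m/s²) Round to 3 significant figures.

Applying the work–energy principle:
mgh = ½mv² + μ_k m g d
W_f = μ_k mg d = (0.21)(0.344)(9.81)(17.0) = 12.05 J
½mv² = mgh − W_f = 64.118 − 12.05 = 52.071 J
v = √(2 × 52.071/0.344) = 17.40 m/s

v = 17.4 m/s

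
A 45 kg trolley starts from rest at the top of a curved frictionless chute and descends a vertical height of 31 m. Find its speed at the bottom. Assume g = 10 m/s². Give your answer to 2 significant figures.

v = 25 m/s

By conservation of mechanical energy, mgh = ½mv²
The mass cancels from both sides.
v = √(2gh) = √(2 × 10 × 31) = √620.00 = 24.90 m/s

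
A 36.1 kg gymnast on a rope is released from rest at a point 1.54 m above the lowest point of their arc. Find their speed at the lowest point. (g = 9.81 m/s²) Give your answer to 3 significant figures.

v = 5.50 m/s

Energy conservation between the two points: mgh = ½mv²
v = √(2gh) = √(2 × 9.81 × 1.54) = √30.215 = 5.497 m/s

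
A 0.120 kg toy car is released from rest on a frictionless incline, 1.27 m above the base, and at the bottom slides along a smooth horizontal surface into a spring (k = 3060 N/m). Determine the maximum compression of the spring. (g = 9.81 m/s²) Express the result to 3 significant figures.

x = 0.0313 m

Gravitational PE at the top equals spring PE at max compression: mgh = ½kx²
x = √(2mgh/k) = √(2 × 0.120 × 9.81 × 1.27 / 3060) = 0.03126 m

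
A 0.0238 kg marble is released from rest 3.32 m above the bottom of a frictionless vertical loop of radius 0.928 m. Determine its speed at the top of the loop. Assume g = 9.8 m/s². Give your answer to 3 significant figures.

Energy conservation: mgh = ½mv_top² + mg(2r)
v_top² = 2g(h − 2r) = 2(9.8)(3.32 − 1.856) = 28.69
v_top = 5.357 m/s

v = 5.36 m/s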